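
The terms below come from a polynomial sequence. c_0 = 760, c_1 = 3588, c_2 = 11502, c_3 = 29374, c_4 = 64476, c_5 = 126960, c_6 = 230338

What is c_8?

633504

D1: 2828, 7914, 17872, 35102, 62484, 103378
D2: 5086, 9958, 17230, 27382, 40894
D3: 4872, 7272, 10152, 13512
D4: 2400, 2880, 3360
D5: 480, 480
The fifth differences are constant (480).
3360 + 480 = 3840;  13512 + 3840 = 17352;  40894 + 17352 = 58246;  103378 + 58246 = 161624;  230338 + 161624 = 391962
3840 + 480 = 4320;  17352 + 4320 = 21672;  58246 + 21672 = 79918;  161624 + 79918 = 241542;  391962 + 241542 = 633504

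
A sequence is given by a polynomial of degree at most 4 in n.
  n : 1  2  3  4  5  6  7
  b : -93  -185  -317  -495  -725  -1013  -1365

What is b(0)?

D1: -92, -132, -178, -230, -288, -352
D2: -40, -46, -52, -58, -64
D3: -6, -6, -6, -6
The third differences are constant at -6.
Work back: -40 + 6 = -34;  -92 + 34 = -58;  -93 + 58 = -35

-35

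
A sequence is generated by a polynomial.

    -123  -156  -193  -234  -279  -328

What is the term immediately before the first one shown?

Δ: -33, -37, -41, -45, -49
Δ²: -4, -4, -4, -4
The second differences are constant at -4.
Work back: -33 + 4 = -29;  -123 + 29 = -94

-94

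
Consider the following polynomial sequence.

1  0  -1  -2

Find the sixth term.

-1 , -1 , -1
Constant first difference = -1, so extend:
-2 − 1 = -3
-3 − 1 = -4

-4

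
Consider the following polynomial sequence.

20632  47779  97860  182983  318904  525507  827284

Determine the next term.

1253815

First differences: 27147 , 50081 , 85123 , 135921 , 206603 , 301777
Second differences: 22934 , 35042 , 50798 , 70682 , 95174
Third differences: 12108 , 15756 , 19884 , 24492
Fourth differences: 3648 , 4128 , 4608
Fifth differences: 480 , 480
The fifth differences are constant (480).
4608 + 480 = 5088;  24492 + 5088 = 29580;  95174 + 29580 = 124754;  301777 + 124754 = 426531;  827284 + 426531 = 1253815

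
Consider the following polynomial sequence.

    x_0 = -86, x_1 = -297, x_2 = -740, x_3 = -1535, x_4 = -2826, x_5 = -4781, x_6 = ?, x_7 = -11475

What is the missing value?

-7592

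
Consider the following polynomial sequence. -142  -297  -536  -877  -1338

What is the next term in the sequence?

-1937

D1: -155 , -239 , -341 , -461
D2: -84 , -102 , -120
D3: -18 , -18
Constant third difference = -18, so extend:
-120 − 18 = -138;  -461 − 138 = -599;  -1338 − 599 = -1937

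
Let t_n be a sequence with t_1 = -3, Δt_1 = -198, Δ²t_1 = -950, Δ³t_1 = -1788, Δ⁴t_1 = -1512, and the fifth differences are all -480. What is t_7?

Build the table forward from the leading diagonal:
Δ⁵: -480, -480, -480, -480, -480, -480, -480
Δ⁴: -1512, -1992, -2472, -2952, -3432, -3912, -4392
Δ³: -1788, -3300, -5292, -7764, -10716, -14148, -18060
Δ²: -950, -2738, -6038, -11330, -19094, -29810, -43958
Δ: -198, -1148, -3886, -9924, -21254, -40348, -70158
t: -3, -201, -1349, -5235, -15159, -36413, -76761

-76761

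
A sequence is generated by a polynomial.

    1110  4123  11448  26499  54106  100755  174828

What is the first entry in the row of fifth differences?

First differences: 3013, 7325, 15051, 27607, 46649, 74073
Second differences: 4312, 7726, 12556, 19042, 27424
Third differences: 3414, 4830, 6486, 8382
Fourth differences: 1416, 1656, 1896
Fifth differences: 240, 240

240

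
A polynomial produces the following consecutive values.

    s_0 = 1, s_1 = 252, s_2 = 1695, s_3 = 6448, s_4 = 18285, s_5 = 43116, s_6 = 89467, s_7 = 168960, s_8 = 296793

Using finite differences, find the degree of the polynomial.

Δ: 251, 1443, 4753, 11837, 24831, 46351, 79493, 127833
Δ²: 1192, 3310, 7084, 12994, 21520, 33142, 48340
Δ³: 2118, 3774, 5910, 8526, 11622, 15198
Δ⁴: 1656, 2136, 2616, 3096, 3576
Δ⁵: 480, 480, 480, 480
The fifth differences are constant, so the polynomial has degree 5.

5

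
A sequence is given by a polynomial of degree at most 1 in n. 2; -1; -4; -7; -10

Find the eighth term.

-19

D1: -3 , -3 , -3 , -3
First differences constant at -3.
-10 − 3 = -13
-13 − 3 = -16
-16 − 3 = -19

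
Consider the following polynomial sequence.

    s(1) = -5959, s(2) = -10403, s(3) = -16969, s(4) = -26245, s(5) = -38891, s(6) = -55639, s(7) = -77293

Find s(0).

-4444  -6566  -9276  -12646  -16748  -21654
-2122  -2710  -3370  -4102  -4906
-588  -660  -732  -804
-72  -72  -72
The fourth differences are constant at -72.
Work back: -588 + 72 = -516;  -2122 + 516 = -1606;  -4444 + 1606 = -2838;  -5959 + 2838 = -3121

-3121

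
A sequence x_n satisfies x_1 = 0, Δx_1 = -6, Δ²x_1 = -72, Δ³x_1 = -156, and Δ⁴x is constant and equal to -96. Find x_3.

Build the table forward from the leading diagonal:
Fourth differences: -96, -96, -96
Third differences: -156, -252, -348
Second differences: -72, -228, -480
First differences: -6, -78, -306
x: 0, -6, -84

-84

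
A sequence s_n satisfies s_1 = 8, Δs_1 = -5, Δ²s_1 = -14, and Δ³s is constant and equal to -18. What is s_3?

Build the table forward from the leading diagonal:
Third differences: -18  -18  -18
Second differences: -14  -32  -50
First differences: -5  -19  -51
s: 8  3  -16

-16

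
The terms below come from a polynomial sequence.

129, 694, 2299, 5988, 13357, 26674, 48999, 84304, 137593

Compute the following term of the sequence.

215022

565 , 1605 , 3689 , 7369 , 13317 , 22325 , 35305 , 53289
1040 , 2084 , 3680 , 5948 , 9008 , 12980 , 17984
1044 , 1596 , 2268 , 3060 , 3972 , 5004
552 , 672 , 792 , 912 , 1032
120 , 120 , 120 , 120
Constant fifth difference = 120, so extend:
1032 + 120 = 1152;  5004 + 1152 = 6156;  17984 + 6156 = 24140;  53289 + 24140 = 77429;  137593 + 77429 = 215022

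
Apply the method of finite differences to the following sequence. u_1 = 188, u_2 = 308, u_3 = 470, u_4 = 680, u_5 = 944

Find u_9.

First differences: 120  162  210  264
Second differences: 42  48  54
Third differences: 6  6
Constant third difference = 6, so extend:
54 + 6 = 60;  264 + 60 = 324;  944 + 324 = 1268
60 + 6 = 66;  324 + 66 = 390;  1268 + 390 = 1658
66 + 6 = 72;  390 + 72 = 462;  1658 + 462 = 2120
72 + 6 = 78;  462 + 78 = 540;  2120 + 540 = 2660

2660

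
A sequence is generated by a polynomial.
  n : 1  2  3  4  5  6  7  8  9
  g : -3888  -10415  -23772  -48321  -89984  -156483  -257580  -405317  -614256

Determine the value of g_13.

First differences: -6527  -13357  -24549  -41663  -66499  -101097  -147737  -208939
Second differences: -6830  -11192  -17114  -24836  -34598  -46640  -61202
Third differences: -4362  -5922  -7722  -9762  -12042  -14562
Fourth differences: -1560  -1800  -2040  -2280  -2520
Fifth differences: -240  -240  -240  -240
The fifth differences are constant (-240).
-2520 − 240 = -2760;  -14562 − 2760 = -17322;  -61202 − 17322 = -78524;  -208939 − 78524 = -287463;  -614256 − 287463 = -901719
-2760 − 240 = -3000;  -17322 − 3000 = -20322;  -78524 − 20322 = -98846;  -287463 − 98846 = -386309;  -901719 − 386309 = -1288028
-3000 − 240 = -3240;  -20322 − 3240 = -23562;  -98846 − 23562 = -122408;  -386309 − 122408 = -508717;  -1288028 − 508717 = -1796745
-3240 − 240 = -3480;  -23562 − 3480 = -27042;  -122408 − 27042 = -149450;  -508717 − 149450 = -658167;  -1796745 − 658167 = -2454912

-2454912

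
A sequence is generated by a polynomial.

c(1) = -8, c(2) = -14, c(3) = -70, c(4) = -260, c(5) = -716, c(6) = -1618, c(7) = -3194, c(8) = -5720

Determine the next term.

-9520

D1: -6  -56  -190  -456  -902  -1576  -2526
D2: -50  -134  -266  -446  -674  -950
D3: -84  -132  -180  -228  -276
D4: -48  -48  -48  -48
Constant fourth difference = -48, so extend:
-276 − 48 = -324;  -950 − 324 = -1274;  -2526 − 1274 = -3800;  -5720 − 3800 = -9520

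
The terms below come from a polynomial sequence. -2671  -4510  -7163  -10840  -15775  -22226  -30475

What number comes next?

Δ: -1839, -2653, -3677, -4935, -6451, -8249
Δ²: -814, -1024, -1258, -1516, -1798
Δ³: -210, -234, -258, -282
Δ⁴: -24, -24, -24
The fourth differences are constant (-24).
-282 − 24 = -306;  -1798 − 306 = -2104;  -8249 − 2104 = -10353;  -30475 − 10353 = -40828

-40828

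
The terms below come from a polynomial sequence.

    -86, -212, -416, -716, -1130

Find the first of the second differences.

-78

Δ: -126, -204, -300, -414
Δ²: -78, -96, -114
Δ³: -18, -18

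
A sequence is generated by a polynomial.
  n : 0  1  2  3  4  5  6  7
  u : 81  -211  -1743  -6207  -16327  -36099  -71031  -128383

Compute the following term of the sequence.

Δ: -292 , -1532 , -4464 , -10120 , -19772 , -34932 , -57352
Δ²: -1240 , -2932 , -5656 , -9652 , -15160 , -22420
Δ³: -1692 , -2724 , -3996 , -5508 , -7260
Δ⁴: -1032 , -1272 , -1512 , -1752
Δ⁵: -240 , -240 , -240
Fifth differences constant at -240.
-1752 − 240 = -1992;  -7260 − 1992 = -9252;  -22420 − 9252 = -31672;  -57352 − 31672 = -89024;  -128383 − 89024 = -217407

-217407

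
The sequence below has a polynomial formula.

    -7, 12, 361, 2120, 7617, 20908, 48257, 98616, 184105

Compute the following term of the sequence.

19, 349, 1759, 5497, 13291, 27349, 50359, 85489
330, 1410, 3738, 7794, 14058, 23010, 35130
1080, 2328, 4056, 6264, 8952, 12120
1248, 1728, 2208, 2688, 3168
480, 480, 480, 480
The fifth differences are constant (480).
3168 + 480 = 3648;  12120 + 3648 = 15768;  35130 + 15768 = 50898;  85489 + 50898 = 136387;  184105 + 136387 = 320492

320492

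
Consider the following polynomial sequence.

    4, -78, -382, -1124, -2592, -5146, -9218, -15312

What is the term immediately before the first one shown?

8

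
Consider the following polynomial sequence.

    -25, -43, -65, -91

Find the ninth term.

-281

First differences: -18 , -22 , -26
Second differences: -4 , -4
Constant second difference = -4, so extend:
-26 − 4 = -30;  -91 − 30 = -121
-30 − 4 = -34;  -121 − 34 = -155
-34 − 4 = -38;  -155 − 38 = -193
-38 − 4 = -42;  -193 − 42 = -235
-42 − 4 = -46;  -235 − 46 = -281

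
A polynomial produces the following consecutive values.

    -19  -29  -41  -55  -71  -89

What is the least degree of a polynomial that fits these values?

Δ: -10, -12, -14, -16, -18
Δ²: -2, -2, -2, -2
The second differences are constant, so the polynomial has degree 2.

2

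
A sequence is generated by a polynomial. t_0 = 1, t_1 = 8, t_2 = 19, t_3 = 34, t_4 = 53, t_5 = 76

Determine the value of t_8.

169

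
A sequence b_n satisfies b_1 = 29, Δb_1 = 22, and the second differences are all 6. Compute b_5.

153

Build the table forward from the leading diagonal:
D2: 6  6  6  6  6
D1: 22  28  34  40  46
b: 29  51  79  113  153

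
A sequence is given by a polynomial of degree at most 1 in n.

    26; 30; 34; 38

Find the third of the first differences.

First differences: 4, 4, 4

4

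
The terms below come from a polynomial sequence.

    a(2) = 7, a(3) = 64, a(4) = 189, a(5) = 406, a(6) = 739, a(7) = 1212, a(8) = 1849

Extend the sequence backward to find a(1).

First differences: 57  125  217  333  473  637
Second differences: 68  92  116  140  164
Third differences: 24  24  24  24
The third differences are constant at 24.
Work back: 68 − 24 = 44;  57 − 44 = 13;  7 − 13 = -6

-6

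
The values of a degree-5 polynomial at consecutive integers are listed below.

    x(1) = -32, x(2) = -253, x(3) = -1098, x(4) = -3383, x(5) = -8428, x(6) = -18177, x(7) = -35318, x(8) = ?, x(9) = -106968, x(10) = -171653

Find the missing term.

-63403

Using the first 7 terms:
Δ: -221  -845  -2285  -5045  -9749  -17141
Δ²: -624  -1440  -2760  -4704  -7392
Δ³: -816  -1320  -1944  -2688
Δ⁴: -504  -624  -744
Δ⁵: -120  -120
Constant fifth difference = -120.
Extend forward: -744 − 120 = -864;  -2688 − 864 = -3552;  -7392 − 3552 = -10944;  -17141 − 10944 = -28085;  -35318 − 28085 = -63403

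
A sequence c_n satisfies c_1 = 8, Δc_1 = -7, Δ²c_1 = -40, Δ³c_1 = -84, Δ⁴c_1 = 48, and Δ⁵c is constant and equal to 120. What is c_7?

Build the table forward from the leading diagonal:
Δ⁵: 120, 120, 120, 120, 120, 120, 120
Δ⁴: 48, 168, 288, 408, 528, 648, 768
Δ³: -84, -36, 132, 420, 828, 1356, 2004
Δ²: -40, -124, -160, -28, 392, 1220, 2576
Δ: -7, -47, -171, -331, -359, 33, 1253
c: 8, 1, -46, -217, -548, -907, -874

-874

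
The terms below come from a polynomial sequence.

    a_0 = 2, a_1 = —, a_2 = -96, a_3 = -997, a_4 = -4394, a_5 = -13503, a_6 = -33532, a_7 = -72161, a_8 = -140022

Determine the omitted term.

Using the last 7 terms:
-901, -3397, -9109, -20029, -38629, -67861
-2496, -5712, -10920, -18600, -29232
-3216, -5208, -7680, -10632
-1992, -2472, -2952
-480, -480
Constant fifth difference = -480.
Extend backward: -1992 + 480 = -1512;  -3216 + 1512 = -1704;  -2496 + 1704 = -792;  -901 + 792 = -109;  -96 + 109 = 13

13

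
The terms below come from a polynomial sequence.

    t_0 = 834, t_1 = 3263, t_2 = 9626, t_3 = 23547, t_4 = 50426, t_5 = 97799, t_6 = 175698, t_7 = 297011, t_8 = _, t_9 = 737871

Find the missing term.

Using the first 8 terms:
First differences: 2429  6363  13921  26879  47373  77899  121313
Second differences: 3934  7558  12958  20494  30526  43414
Third differences: 3624  5400  7536  10032  12888
Fourth differences: 1776  2136  2496  2856
Fifth differences: 360  360  360
Constant fifth difference = 360.
Extend forward: 2856 + 360 = 3216;  12888 + 3216 = 16104;  43414 + 16104 = 59518;  121313 + 59518 = 180831;  297011 + 180831 = 477842

477842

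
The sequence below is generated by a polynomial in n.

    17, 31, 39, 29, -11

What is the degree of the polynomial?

3

14, 8, -10, -40
-6, -18, -30
-12, -12
The third differences are constant, so the polynomial has degree 3.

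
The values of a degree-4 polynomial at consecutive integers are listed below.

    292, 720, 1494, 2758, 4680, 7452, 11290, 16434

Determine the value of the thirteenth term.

71824

D1: 428, 774, 1264, 1922, 2772, 3838, 5144
D2: 346, 490, 658, 850, 1066, 1306
D3: 144, 168, 192, 216, 240
D4: 24, 24, 24, 24
Constant fourth difference = 24, so extend:
240 + 24 = 264;  1306 + 264 = 1570;  5144 + 1570 = 6714;  16434 + 6714 = 23148
264 + 24 = 288;  1570 + 288 = 1858;  6714 + 1858 = 8572;  23148 + 8572 = 31720
288 + 24 = 312;  1858 + 312 = 2170;  8572 + 2170 = 10742;  31720 + 10742 = 42462
312 + 24 = 336;  2170 + 336 = 2506;  10742 + 2506 = 13248;  42462 + 13248 = 55710
336 + 24 = 360;  2506 + 360 = 2866;  13248 + 2866 = 16114;  55710 + 16114 = 71824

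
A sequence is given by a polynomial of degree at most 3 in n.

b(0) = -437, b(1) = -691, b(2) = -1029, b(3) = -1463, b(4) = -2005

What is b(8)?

-5493

First differences: -254  -338  -434  -542
Second differences: -84  -96  -108
Third differences: -12  -12
Third differences constant at -12.
-108 − 12 = -120;  -542 − 120 = -662;  -2005 − 662 = -2667
-120 − 12 = -132;  -662 − 132 = -794;  -2667 − 794 = -3461
-132 − 12 = -144;  -794 − 144 = -938;  -3461 − 938 = -4399
-144 − 12 = -156;  -938 − 156 = -1094;  -4399 − 1094 = -5493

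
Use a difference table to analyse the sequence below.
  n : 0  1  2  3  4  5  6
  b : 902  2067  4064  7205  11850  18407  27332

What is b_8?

54350

1165, 1997, 3141, 4645, 6557, 8925
832, 1144, 1504, 1912, 2368
312, 360, 408, 456
48, 48, 48
Constant fourth difference = 48, so extend:
456 + 48 = 504;  2368 + 504 = 2872;  8925 + 2872 = 11797;  27332 + 11797 = 39129
504 + 48 = 552;  2872 + 552 = 3424;  11797 + 3424 = 15221;  39129 + 15221 = 54350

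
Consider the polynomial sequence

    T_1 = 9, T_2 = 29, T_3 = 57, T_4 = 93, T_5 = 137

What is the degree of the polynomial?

Δ: 20, 28, 36, 44
Δ²: 8, 8, 8
The second differences are constant, so the polynomial has degree 2.

2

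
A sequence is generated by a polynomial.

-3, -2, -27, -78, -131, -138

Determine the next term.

-27

Δ: 1 , -25 , -51 , -53 , -7
Δ²: -26 , -26 , -2 , 46
Δ³: 0 , 24 , 48
Δ⁴: 24 , 24
Constant fourth difference = 24, so extend:
48 + 24 = 72;  46 + 72 = 118;  -7 + 118 = 111;  -138 + 111 = -27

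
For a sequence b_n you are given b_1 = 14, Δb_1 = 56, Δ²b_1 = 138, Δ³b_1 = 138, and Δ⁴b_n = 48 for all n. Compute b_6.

3294

Build the table forward from the leading diagonal:
Δ⁴: 48, 48, 48, 48, 48, 48
Δ³: 138, 186, 234, 282, 330, 378
Δ²: 138, 276, 462, 696, 978, 1308
Δ: 56, 194, 470, 932, 1628, 2606
b: 14, 70, 264, 734, 1666, 3294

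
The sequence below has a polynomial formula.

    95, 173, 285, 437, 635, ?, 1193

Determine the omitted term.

Using the first 5 terms:
First differences: 78  112  152  198
Second differences: 34  40  46
Third differences: 6  6
Constant third difference = 6.
Extend forward: 46 + 6 = 52;  198 + 52 = 250;  635 + 250 = 885

885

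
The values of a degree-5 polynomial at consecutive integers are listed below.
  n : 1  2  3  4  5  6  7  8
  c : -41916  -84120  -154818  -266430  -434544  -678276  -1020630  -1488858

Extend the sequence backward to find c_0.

-18594

D1: -42204, -70698, -111612, -168114, -243732, -342354, -468228
D2: -28494, -40914, -56502, -75618, -98622, -125874
D3: -12420, -15588, -19116, -23004, -27252
D4: -3168, -3528, -3888, -4248
D5: -360, -360, -360
The fifth differences are constant at -360.
Work back: -3168 + 360 = -2808;  -12420 + 2808 = -9612;  -28494 + 9612 = -18882;  -42204 + 18882 = -23322;  -41916 + 23322 = -18594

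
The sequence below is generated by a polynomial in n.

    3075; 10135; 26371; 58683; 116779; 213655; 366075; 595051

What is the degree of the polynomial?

Δ: 7060, 16236, 32312, 58096, 96876, 152420, 228976
Δ²: 9176, 16076, 25784, 38780, 55544, 76556
Δ³: 6900, 9708, 12996, 16764, 21012
Δ⁴: 2808, 3288, 3768, 4248
Δ⁵: 480, 480, 480
The fifth differences are constant, so the polynomial has degree 5.

5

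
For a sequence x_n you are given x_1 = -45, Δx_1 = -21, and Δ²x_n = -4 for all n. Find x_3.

-91

Build the table forward from the leading diagonal:
Second differences: -4  -4  -4
First differences: -21  -25  -29
x: -45  -66  -91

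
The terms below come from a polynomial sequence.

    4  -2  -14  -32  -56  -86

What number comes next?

-122

D1: -6  -12  -18  -24  -30
D2: -6  -6  -6  -6
Constant second difference = -6, so extend:
-30 − 6 = -36;  -86 − 36 = -122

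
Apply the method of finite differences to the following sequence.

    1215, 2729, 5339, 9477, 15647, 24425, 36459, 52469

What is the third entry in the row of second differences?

2032

D1: 1514, 2610, 4138, 6170, 8778, 12034, 16010
D2: 1096, 1528, 2032, 2608, 3256, 3976
D3: 432, 504, 576, 648, 720
D4: 72, 72, 72, 72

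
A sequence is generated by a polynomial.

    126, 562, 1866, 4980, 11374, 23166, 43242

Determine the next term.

75376

D1: 436, 1304, 3114, 6394, 11792, 20076
D2: 868, 1810, 3280, 5398, 8284
D3: 942, 1470, 2118, 2886
D4: 528, 648, 768
D5: 120, 120
Fifth differences constant at 120.
768 + 120 = 888;  2886 + 888 = 3774;  8284 + 3774 = 12058;  20076 + 12058 = 32134;  43242 + 32134 = 75376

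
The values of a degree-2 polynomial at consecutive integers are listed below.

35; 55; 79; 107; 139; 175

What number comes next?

215

First differences: 20, 24, 28, 32, 36
Second differences: 4, 4, 4, 4
Constant second difference = 4, so extend:
36 + 4 = 40;  175 + 40 = 215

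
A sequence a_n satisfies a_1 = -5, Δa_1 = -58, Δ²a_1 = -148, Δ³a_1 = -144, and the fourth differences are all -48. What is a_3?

-269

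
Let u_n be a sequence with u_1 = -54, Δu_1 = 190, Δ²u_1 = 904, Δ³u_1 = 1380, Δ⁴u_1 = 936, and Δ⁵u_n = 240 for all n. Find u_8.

Build the table forward from the leading diagonal:
D5: 240, 240, 240, 240, 240, 240, 240, 240
D4: 936, 1176, 1416, 1656, 1896, 2136, 2376, 2616
D3: 1380, 2316, 3492, 4908, 6564, 8460, 10596, 12972
D2: 904, 2284, 4600, 8092, 13000, 19564, 28024, 38620
D1: 190, 1094, 3378, 7978, 16070, 29070, 48634, 76658
u: -54, 136, 1230, 4608, 12586, 28656, 57726, 106360

106360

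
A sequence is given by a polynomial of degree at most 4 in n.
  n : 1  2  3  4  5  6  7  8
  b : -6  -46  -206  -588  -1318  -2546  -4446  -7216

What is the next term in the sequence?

-11078

-40 , -160 , -382 , -730 , -1228 , -1900 , -2770
-120 , -222 , -348 , -498 , -672 , -870
-102 , -126 , -150 , -174 , -198
-24 , -24 , -24 , -24
Constant fourth difference = -24, so extend:
-198 − 24 = -222;  -870 − 222 = -1092;  -2770 − 1092 = -3862;  -7216 − 3862 = -11078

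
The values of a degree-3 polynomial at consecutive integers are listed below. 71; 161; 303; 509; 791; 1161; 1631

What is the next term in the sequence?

2213

First differences: 90 , 142 , 206 , 282 , 370 , 470
Second differences: 52 , 64 , 76 , 88 , 100
Third differences: 12 , 12 , 12 , 12
Constant third difference = 12, so extend:
100 + 12 = 112;  470 + 112 = 582;  1631 + 582 = 2213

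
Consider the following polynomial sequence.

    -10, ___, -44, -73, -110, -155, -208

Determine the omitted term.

-23

Using the last 5 terms:
-29, -37, -45, -53
-8, -8, -8
Constant second difference = -8.
Extend backward: -29 + 8 = -21;  -44 + 21 = -23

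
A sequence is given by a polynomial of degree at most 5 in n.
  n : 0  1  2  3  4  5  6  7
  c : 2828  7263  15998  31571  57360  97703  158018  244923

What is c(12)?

1409048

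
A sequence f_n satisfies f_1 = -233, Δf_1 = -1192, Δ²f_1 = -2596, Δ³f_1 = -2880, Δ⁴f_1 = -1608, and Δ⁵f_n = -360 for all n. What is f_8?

-227733

Build the table forward from the leading diagonal:
D5: -360  -360  -360  -360  -360  -360  -360  -360
D4: -1608  -1968  -2328  -2688  -3048  -3408  -3768  -4128
D3: -2880  -4488  -6456  -8784  -11472  -14520  -17928  -21696
D2: -2596  -5476  -9964  -16420  -25204  -36676  -51196  -69124
D1: -1192  -3788  -9264  -19228  -35648  -60852  -97528  -148724
f: -233  -1425  -5213  -14477  -33705  -69353  -130205  -227733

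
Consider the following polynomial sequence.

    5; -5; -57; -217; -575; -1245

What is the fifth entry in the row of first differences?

-670

D1: -10, -52, -160, -358, -670
D2: -42, -108, -198, -312
D3: -66, -90, -114
D4: -24, -24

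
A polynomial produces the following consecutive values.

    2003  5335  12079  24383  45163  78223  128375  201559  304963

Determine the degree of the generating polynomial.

5

D1: 3332, 6744, 12304, 20780, 33060, 50152, 73184, 103404
D2: 3412, 5560, 8476, 12280, 17092, 23032, 30220
D3: 2148, 2916, 3804, 4812, 5940, 7188
D4: 768, 888, 1008, 1128, 1248
D5: 120, 120, 120, 120
The fifth differences are constant, so the polynomial has degree 5.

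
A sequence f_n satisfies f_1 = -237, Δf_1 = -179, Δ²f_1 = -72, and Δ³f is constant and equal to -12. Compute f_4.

Build the table forward from the leading diagonal:
D3: -12  -12  -12  -12
D2: -72  -84  -96  -108
D1: -179  -251  -335  -431
f: -237  -416  -667  -1002

-1002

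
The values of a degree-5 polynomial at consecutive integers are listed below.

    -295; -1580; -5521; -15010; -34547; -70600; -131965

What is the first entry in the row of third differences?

Δ: -1285, -3941, -9489, -19537, -36053, -61365
Δ²: -2656, -5548, -10048, -16516, -25312
Δ³: -2892, -4500, -6468, -8796
Δ⁴: -1608, -1968, -2328
Δ⁵: -360, -360

-2892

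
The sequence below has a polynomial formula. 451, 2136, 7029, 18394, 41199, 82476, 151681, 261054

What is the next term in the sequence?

425979

D1: 1685  4893  11365  22805  41277  69205  109373
D2: 3208  6472  11440  18472  27928  40168
D3: 3264  4968  7032  9456  12240
D4: 1704  2064  2424  2784
D5: 360  360  360
The fifth differences are constant (360).
2784 + 360 = 3144;  12240 + 3144 = 15384;  40168 + 15384 = 55552;  109373 + 55552 = 164925;  261054 + 164925 = 425979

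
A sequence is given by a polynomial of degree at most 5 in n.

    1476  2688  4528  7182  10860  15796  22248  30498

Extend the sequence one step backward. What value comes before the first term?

730

Δ: 1212, 1840, 2654, 3678, 4936, 6452, 8250
Δ²: 628, 814, 1024, 1258, 1516, 1798
Δ³: 186, 210, 234, 258, 282
Δ⁴: 24, 24, 24, 24
The fourth differences are constant at 24.
Work back: 186 − 24 = 162;  628 − 162 = 466;  1212 − 466 = 746;  1476 − 746 = 730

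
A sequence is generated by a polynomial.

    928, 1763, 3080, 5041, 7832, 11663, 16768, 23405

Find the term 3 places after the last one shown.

55448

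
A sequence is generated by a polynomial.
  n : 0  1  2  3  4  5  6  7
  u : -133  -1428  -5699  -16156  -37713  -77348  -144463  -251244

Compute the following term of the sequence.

First differences: -1295  -4271  -10457  -21557  -39635  -67115  -106781
Second differences: -2976  -6186  -11100  -18078  -27480  -39666
Third differences: -3210  -4914  -6978  -9402  -12186
Fourth differences: -1704  -2064  -2424  -2784
Fifth differences: -360  -360  -360
The fifth differences are constant (-360).
-2784 − 360 = -3144;  -12186 − 3144 = -15330;  -39666 − 15330 = -54996;  -106781 − 54996 = -161777;  -251244 − 161777 = -413021

-413021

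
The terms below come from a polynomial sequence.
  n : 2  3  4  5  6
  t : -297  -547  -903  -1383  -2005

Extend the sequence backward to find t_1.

Δ: -250  -356  -480  -622
Δ²: -106  -124  -142
Δ³: -18  -18
The third differences are constant at -18.
Work back: -106 + 18 = -88;  -250 + 88 = -162;  -297 + 162 = -135

-135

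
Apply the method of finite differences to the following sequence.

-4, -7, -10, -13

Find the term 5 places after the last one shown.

-28

-3, -3, -3
Constant first difference = -3, so extend:
-13 − 3 = -16
-16 − 3 = -19
-19 − 3 = -22
-22 − 3 = -25
-25 − 3 = -28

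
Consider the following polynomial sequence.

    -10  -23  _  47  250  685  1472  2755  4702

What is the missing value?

-20

Using the last 6 terms:
Δ: 203  435  787  1283  1947
Δ²: 232  352  496  664
Δ³: 120  144  168
Δ⁴: 24  24
Constant fourth difference = 24.
Extend backward: 120 − 24 = 96;  232 − 96 = 136;  203 − 136 = 67;  47 − 67 = -20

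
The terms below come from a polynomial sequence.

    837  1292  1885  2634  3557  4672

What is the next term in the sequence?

First differences: 455, 593, 749, 923, 1115
Second differences: 138, 156, 174, 192
Third differences: 18, 18, 18
Third differences constant at 18.
192 + 18 = 210;  1115 + 210 = 1325;  4672 + 1325 = 5997

5997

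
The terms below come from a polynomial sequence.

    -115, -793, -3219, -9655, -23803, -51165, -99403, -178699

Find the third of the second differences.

First differences: -678, -2426, -6436, -14148, -27362, -48238, -79296
Second differences: -1748, -4010, -7712, -13214, -20876, -31058
Third differences: -2262, -3702, -5502, -7662, -10182
Fourth differences: -1440, -1800, -2160, -2520
Fifth differences: -360, -360, -360

-7712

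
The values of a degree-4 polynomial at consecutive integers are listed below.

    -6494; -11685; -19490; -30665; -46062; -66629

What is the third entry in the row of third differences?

-948

First differences: -5191, -7805, -11175, -15397, -20567
Second differences: -2614, -3370, -4222, -5170
Third differences: -756, -852, -948
Fourth differences: -96, -96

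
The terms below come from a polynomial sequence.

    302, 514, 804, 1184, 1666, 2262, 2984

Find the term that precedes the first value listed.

212, 290, 380, 482, 596, 722
78, 90, 102, 114, 126
12, 12, 12, 12
The third differences are constant at 12.
Work back: 78 − 12 = 66;  212 − 66 = 146;  302 − 146 = 156

156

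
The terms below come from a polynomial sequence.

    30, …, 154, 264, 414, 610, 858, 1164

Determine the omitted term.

78

Using the last 6 terms:
Δ: 110, 150, 196, 248, 306
Δ²: 40, 46, 52, 58
Δ³: 6, 6, 6
Constant third difference = 6.
Extend backward: 40 − 6 = 34;  110 − 34 = 76;  154 − 76 = 78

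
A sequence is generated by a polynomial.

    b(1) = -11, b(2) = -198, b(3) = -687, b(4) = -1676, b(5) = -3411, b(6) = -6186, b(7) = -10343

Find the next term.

-16272

D1: -187 , -489 , -989 , -1735 , -2775 , -4157
D2: -302 , -500 , -746 , -1040 , -1382
D3: -198 , -246 , -294 , -342
D4: -48 , -48 , -48
Constant fourth difference = -48, so extend:
-342 − 48 = -390;  -1382 − 390 = -1772;  -4157 − 1772 = -5929;  -10343 − 5929 = -16272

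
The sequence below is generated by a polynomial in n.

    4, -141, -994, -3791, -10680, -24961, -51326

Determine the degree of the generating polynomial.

5

First differences: -145, -853, -2797, -6889, -14281, -26365
Second differences: -708, -1944, -4092, -7392, -12084
Third differences: -1236, -2148, -3300, -4692
Fourth differences: -912, -1152, -1392
Fifth differences: -240, -240
The fifth differences are constant, so the polynomial has degree 5.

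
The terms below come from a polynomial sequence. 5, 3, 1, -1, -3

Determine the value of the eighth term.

-9

D1: -2  -2  -2  -2
First differences constant at -2.
-3 − 2 = -5
-5 − 2 = -7
-7 − 2 = -9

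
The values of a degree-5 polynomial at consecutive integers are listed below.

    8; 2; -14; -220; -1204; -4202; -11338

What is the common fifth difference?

First differences: -6, -16, -206, -984, -2998, -7136
Second differences: -10, -190, -778, -2014, -4138
Third differences: -180, -588, -1236, -2124
Fourth differences: -408, -648, -888
Fifth differences: -240, -240

-240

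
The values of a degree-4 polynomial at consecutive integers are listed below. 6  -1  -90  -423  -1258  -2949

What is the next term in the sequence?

First differences: -7, -89, -333, -835, -1691
Second differences: -82, -244, -502, -856
Third differences: -162, -258, -354
Fourth differences: -96, -96
Fourth differences constant at -96.
-354 − 96 = -450;  -856 − 450 = -1306;  -1691 − 1306 = -2997;  -2949 − 2997 = -5946

-5946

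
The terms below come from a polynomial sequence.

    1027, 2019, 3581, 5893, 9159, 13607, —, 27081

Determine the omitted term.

19489

Using the first 6 terms:
992, 1562, 2312, 3266, 4448
570, 750, 954, 1182
180, 204, 228
24, 24
Constant fourth difference = 24.
Extend forward: 228 + 24 = 252;  1182 + 252 = 1434;  4448 + 1434 = 5882;  13607 + 5882 = 19489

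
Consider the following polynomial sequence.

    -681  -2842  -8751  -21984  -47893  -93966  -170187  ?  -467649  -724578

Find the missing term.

Using the first 7 terms:
Δ: -2161  -5909  -13233  -25909  -46073  -76221
Δ²: -3748  -7324  -12676  -20164  -30148
Δ³: -3576  -5352  -7488  -9984
Δ⁴: -1776  -2136  -2496
Δ⁵: -360  -360
Constant fifth difference = -360.
Extend forward: -2496 − 360 = -2856;  -9984 − 2856 = -12840;  -30148 − 12840 = -42988;  -76221 − 42988 = -119209;  -170187 − 119209 = -289396

-289396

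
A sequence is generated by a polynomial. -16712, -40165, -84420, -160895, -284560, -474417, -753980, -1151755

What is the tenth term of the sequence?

Δ: -23453  -44255  -76475  -123665  -189857  -279563  -397775
Δ²: -20802  -32220  -47190  -66192  -89706  -118212
Δ³: -11418  -14970  -19002  -23514  -28506
Δ⁴: -3552  -4032  -4512  -4992
Δ⁵: -480  -480  -480
The fifth differences are constant (-480).
-4992 − 480 = -5472;  -28506 − 5472 = -33978;  -118212 − 33978 = -152190;  -397775 − 152190 = -549965;  -1151755 − 549965 = -1701720
-5472 − 480 = -5952;  -33978 − 5952 = -39930;  -152190 − 39930 = -192120;  -549965 − 192120 = -742085;  -1701720 − 742085 = -2443805

-2443805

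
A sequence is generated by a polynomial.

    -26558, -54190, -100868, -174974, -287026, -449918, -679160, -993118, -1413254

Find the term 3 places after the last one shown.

-3576830

Δ: -27632 , -46678 , -74106 , -112052 , -162892 , -229242 , -313958 , -420136
Δ²: -19046 , -27428 , -37946 , -50840 , -66350 , -84716 , -106178
Δ³: -8382 , -10518 , -12894 , -15510 , -18366 , -21462
Δ⁴: -2136 , -2376 , -2616 , -2856 , -3096
Δ⁵: -240 , -240 , -240 , -240
Fifth differences constant at -240.
-3096 − 240 = -3336;  -21462 − 3336 = -24798;  -106178 − 24798 = -130976;  -420136 − 130976 = -551112;  -1413254 − 551112 = -1964366
-3336 − 240 = -3576;  -24798 − 3576 = -28374;  -130976 − 28374 = -159350;  -551112 − 159350 = -710462;  -1964366 − 710462 = -2674828
-3576 − 240 = -3816;  -28374 − 3816 = -32190;  -159350 − 32190 = -191540;  -710462 − 191540 = -902002;  -2674828 − 902002 = -3576830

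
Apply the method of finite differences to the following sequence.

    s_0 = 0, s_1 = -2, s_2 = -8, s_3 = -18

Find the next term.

D1: -2, -6, -10
D2: -4, -4
Constant second difference = -4, so extend:
-10 − 4 = -14;  -18 − 14 = -32

-32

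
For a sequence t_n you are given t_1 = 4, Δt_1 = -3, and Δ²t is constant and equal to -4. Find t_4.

-17

Build the table forward from the leading diagonal:
Second differences: -4, -4, -4, -4
First differences: -3, -7, -11, -15
t: 4, 1, -6, -17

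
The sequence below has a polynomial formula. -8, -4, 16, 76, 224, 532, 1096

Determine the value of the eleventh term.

8672

4 , 20 , 60 , 148 , 308 , 564
16 , 40 , 88 , 160 , 256
24 , 48 , 72 , 96
24 , 24 , 24
Constant fourth difference = 24, so extend:
96 + 24 = 120;  256 + 120 = 376;  564 + 376 = 940;  1096 + 940 = 2036
120 + 24 = 144;  376 + 144 = 520;  940 + 520 = 1460;  2036 + 1460 = 3496
144 + 24 = 168;  520 + 168 = 688;  1460 + 688 = 2148;  3496 + 2148 = 5644
168 + 24 = 192;  688 + 192 = 880;  2148 + 880 = 3028;  5644 + 3028 = 8672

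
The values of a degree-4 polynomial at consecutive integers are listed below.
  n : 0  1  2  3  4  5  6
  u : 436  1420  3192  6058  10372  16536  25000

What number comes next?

Δ: 984 , 1772 , 2866 , 4314 , 6164 , 8464
Δ²: 788 , 1094 , 1448 , 1850 , 2300
Δ³: 306 , 354 , 402 , 450
Δ⁴: 48 , 48 , 48
The fourth differences are constant (48).
450 + 48 = 498;  2300 + 498 = 2798;  8464 + 2798 = 11262;  25000 + 11262 = 36262

36262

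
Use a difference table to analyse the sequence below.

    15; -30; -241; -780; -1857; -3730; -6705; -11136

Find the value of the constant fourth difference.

Δ: -45, -211, -539, -1077, -1873, -2975, -4431
Δ²: -166, -328, -538, -796, -1102, -1456
Δ³: -162, -210, -258, -306, -354
Δ⁴: -48, -48, -48, -48

-48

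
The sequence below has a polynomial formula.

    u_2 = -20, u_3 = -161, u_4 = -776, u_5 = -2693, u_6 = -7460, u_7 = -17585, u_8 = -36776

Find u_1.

Δ: -141  -615  -1917  -4767  -10125  -19191
Δ²: -474  -1302  -2850  -5358  -9066
Δ³: -828  -1548  -2508  -3708
Δ⁴: -720  -960  -1200
Δ⁵: -240  -240
The fifth differences are constant at -240.
Work back: -720 + 240 = -480;  -828 + 480 = -348;  -474 + 348 = -126;  -141 + 126 = -15;  -20 + 15 = -5

-5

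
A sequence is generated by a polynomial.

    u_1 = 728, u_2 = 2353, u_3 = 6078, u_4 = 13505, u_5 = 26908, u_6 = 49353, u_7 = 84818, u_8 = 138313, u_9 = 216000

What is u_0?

Δ: 1625, 3725, 7427, 13403, 22445, 35465, 53495, 77687
Δ²: 2100, 3702, 5976, 9042, 13020, 18030, 24192
Δ³: 1602, 2274, 3066, 3978, 5010, 6162
Δ⁴: 672, 792, 912, 1032, 1152
Δ⁵: 120, 120, 120, 120
The fifth differences are constant at 120.
Work back: 672 − 120 = 552;  1602 − 552 = 1050;  2100 − 1050 = 1050;  1625 − 1050 = 575;  728 − 575 = 153

153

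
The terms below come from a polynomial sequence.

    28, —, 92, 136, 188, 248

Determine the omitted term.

56

Using the last 4 terms:
First differences: 44, 52, 60
Second differences: 8, 8
Constant second difference = 8.
Extend backward: 44 − 8 = 36;  92 − 36 = 56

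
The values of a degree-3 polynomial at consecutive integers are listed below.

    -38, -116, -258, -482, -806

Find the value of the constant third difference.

D1: -78, -142, -224, -324
D2: -64, -82, -100
D3: -18, -18

-18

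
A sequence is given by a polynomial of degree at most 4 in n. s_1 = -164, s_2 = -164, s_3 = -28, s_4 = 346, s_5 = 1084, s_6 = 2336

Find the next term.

D1: 0  136  374  738  1252
D2: 136  238  364  514
D3: 102  126  150
D4: 24  24
The fourth differences are constant (24).
150 + 24 = 174;  514 + 174 = 688;  1252 + 688 = 1940;  2336 + 1940 = 4276

4276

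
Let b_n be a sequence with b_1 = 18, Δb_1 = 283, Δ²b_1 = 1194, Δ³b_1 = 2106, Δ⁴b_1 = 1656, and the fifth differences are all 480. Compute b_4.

6555

Build the table forward from the leading diagonal:
Δ⁵: 480, 480, 480, 480
Δ⁴: 1656, 2136, 2616, 3096
Δ³: 2106, 3762, 5898, 8514
Δ²: 1194, 3300, 7062, 12960
Δ: 283, 1477, 4777, 11839
b: 18, 301, 1778, 6555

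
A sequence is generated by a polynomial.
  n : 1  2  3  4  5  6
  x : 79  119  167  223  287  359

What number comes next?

D1: 40 , 48 , 56 , 64 , 72
D2: 8 , 8 , 8 , 8
Constant second difference = 8, so extend:
72 + 8 = 80;  359 + 80 = 439

439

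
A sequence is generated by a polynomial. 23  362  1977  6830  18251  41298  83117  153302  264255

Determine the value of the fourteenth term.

2106530

First differences: 339 , 1615 , 4853 , 11421 , 23047 , 41819 , 70185 , 110953
Second differences: 1276 , 3238 , 6568 , 11626 , 18772 , 28366 , 40768
Third differences: 1962 , 3330 , 5058 , 7146 , 9594 , 12402
Fourth differences: 1368 , 1728 , 2088 , 2448 , 2808
Fifth differences: 360 , 360 , 360 , 360
Constant fifth difference = 360, so extend:
2808 + 360 = 3168;  12402 + 3168 = 15570;  40768 + 15570 = 56338;  110953 + 56338 = 167291;  264255 + 167291 = 431546
3168 + 360 = 3528;  15570 + 3528 = 19098;  56338 + 19098 = 75436;  167291 + 75436 = 242727;  431546 + 242727 = 674273
3528 + 360 = 3888;  19098 + 3888 = 22986;  75436 + 22986 = 98422;  242727 + 98422 = 341149;  674273 + 341149 = 1015422
3888 + 360 = 4248;  22986 + 4248 = 27234;  98422 + 27234 = 125656;  341149 + 125656 = 466805;  1015422 + 466805 = 1482227
4248 + 360 = 4608;  27234 + 4608 = 31842;  125656 + 31842 = 157498;  466805 + 157498 = 624303;  1482227 + 624303 = 2106530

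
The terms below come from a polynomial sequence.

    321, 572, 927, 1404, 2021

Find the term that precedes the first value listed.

Δ: 251  355  477  617
Δ²: 104  122  140
Δ³: 18  18
The third differences are constant at 18.
Work back: 104 − 18 = 86;  251 − 86 = 165;  321 − 165 = 156

156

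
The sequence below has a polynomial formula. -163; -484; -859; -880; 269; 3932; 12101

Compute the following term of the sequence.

27536

First differences: -321, -375, -21, 1149, 3663, 8169
Second differences: -54, 354, 1170, 2514, 4506
Third differences: 408, 816, 1344, 1992
Fourth differences: 408, 528, 648
Fifth differences: 120, 120
Fifth differences constant at 120.
648 + 120 = 768;  1992 + 768 = 2760;  4506 + 2760 = 7266;  8169 + 7266 = 15435;  12101 + 15435 = 27536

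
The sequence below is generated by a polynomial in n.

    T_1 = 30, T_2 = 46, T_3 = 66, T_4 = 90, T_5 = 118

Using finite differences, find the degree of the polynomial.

2

First differences: 16, 20, 24, 28
Second differences: 4, 4, 4
The second differences are constant, so the polynomial has degree 2.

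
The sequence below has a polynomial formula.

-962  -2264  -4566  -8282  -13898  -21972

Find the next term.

-33134

Δ: -1302, -2302, -3716, -5616, -8074
Δ²: -1000, -1414, -1900, -2458
Δ³: -414, -486, -558
Δ⁴: -72, -72
Fourth differences constant at -72.
-558 − 72 = -630;  -2458 − 630 = -3088;  -8074 − 3088 = -11162;  -21972 − 11162 = -33134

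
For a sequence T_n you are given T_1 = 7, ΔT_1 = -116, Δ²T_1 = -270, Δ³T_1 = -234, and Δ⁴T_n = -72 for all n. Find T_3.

-495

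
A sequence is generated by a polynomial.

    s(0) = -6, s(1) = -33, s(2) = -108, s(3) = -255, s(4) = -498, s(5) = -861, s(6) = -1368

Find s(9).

First differences: -27 , -75 , -147 , -243 , -363 , -507
Second differences: -48 , -72 , -96 , -120 , -144
Third differences: -24 , -24 , -24 , -24
The third differences are constant (-24).
-144 − 24 = -168;  -507 − 168 = -675;  -1368 − 675 = -2043
-168 − 24 = -192;  -675 − 192 = -867;  -2043 − 867 = -2910
-192 − 24 = -216;  -867 − 216 = -1083;  -2910 − 1083 = -3993

-3993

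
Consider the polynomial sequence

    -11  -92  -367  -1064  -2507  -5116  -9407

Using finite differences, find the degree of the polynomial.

4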